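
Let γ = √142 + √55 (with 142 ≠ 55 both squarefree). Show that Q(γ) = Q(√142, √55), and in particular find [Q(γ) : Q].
[Q(γ) : Q] = 4 (equivalently, Q(γ) = Q(√142, √55))

Obviously Q(γ) ⊆ Q(√142, √55), and [Q(√142, √55):Q] = 4 (since 142, 55 are distinct squarefree integers > 1 with 7810 not a perfect square). To show equality we compute the minimal polynomial of γ. From γ = √142 + √55: γ^2 = 142 + 2√(7810) + 55 = 197 + 2√(7810), so γ^2 - 197 = 2√(7810); squaring, (γ^2 - 197)^2 = 4·7810, i.e. γ^4 - 394γ^2 + 38809 - 31240 = 0, i.e. γ^4 - 394γ^2 + 7569 = 0. So γ is a root of x^4 - 394x^2 + 7569. This polynomial is irreducible over Q: it has no rational root (each ±√142 ± √55 is irrational), and any factorization into two quadratics over Q would force √(7810) ∈ Q (pairing opposite roots) or √142, √55 ∈ Q (other pairings), all impossible. Hence [Q(γ):Q] = 4 = [Q(√142, √55):Q], so Q(γ) = Q(√142, √55).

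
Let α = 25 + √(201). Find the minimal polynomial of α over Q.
m_α(x) = x^2 - 50x + 424

From α - 25 = √(201), squaring gives (α - 25)^2 = 201, i.e. α^2 - 50α + 625 = 201, so α^2 - 50α + 424 = 0. The discriminant of x^2 - 50x + 424 is (-50)^2 - 4·(424) = 2500 - 1696 = 804, and 4·(201) is not a perfect square in Q since 201 is squarefree and ≠ 1. Hence x^2 - 50x + 424 is irreducible over Q and is the minimal polynomial of α.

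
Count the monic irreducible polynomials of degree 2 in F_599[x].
There are 179101 monic irreducible polynomials of degree 2 over F_599

Each element of F_{599^2} that lies in no proper subfield is a root of exactly one monic irreducible of degree 2 over F_599, and each such polynomial has 2 distinct roots in F_{599^2}. By Möbius inversion the count is N_599(2) = (1/2) Σ_{d|2} μ(2/d) · 599^d = (1/2)(μ(2)·599^1 + μ(1)·599^2) = 358202/2 = 179101.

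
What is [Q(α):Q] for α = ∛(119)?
[Q(α):Q] = 3

The minimal polynomial of α is x^3 - 119, irreducible over Q since 119 is not a perfect cube (so x^3 - 119 has no rational root). Hence [Q(α):Q] = deg(m_α) = 3.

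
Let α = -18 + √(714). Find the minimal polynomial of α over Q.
m_α(x) = x^2 + 36x - 390

From α + 18 = √(714), squaring gives (α + 18)^2 = 714, i.e. α^2 + 36α + 324 = 714, so α^2 + 36α - 390 = 0. The discriminant of x^2 + 36x - 390 is (36)^2 - 4·(-390) = 1296 + 1560 = 2856, and 4·(714) is not a perfect square in Q since 714 is squarefree and ≠ 1. Hence x^2 + 36x - 390 is irreducible over Q and is the minimal polynomial of α.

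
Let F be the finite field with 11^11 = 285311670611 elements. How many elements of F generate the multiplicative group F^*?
There are φ(285311670610) = 114117380608 primitive elements

F_q^* is cyclic of order q - 1 = 285311670610. A cyclic group of order m has exactly φ(m) generators. Here m = 285311670610 = 2 · 5 · 15797 · 1806113, so the number of primitive elements is φ(285311670610) = 114117380608.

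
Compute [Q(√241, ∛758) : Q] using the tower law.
[Q(√241, ∛758) : Q] = 6

Let L = Q(√241, ∛758). Since Q(√241) ⊂ L and [Q(√241):Q] = 2, the tower law gives 2 | [L:Q]. Likewise Q(∛758) ⊂ L with [Q(∛758):Q] = 3 (because 758 is not a perfect cube), so 3 | [L:Q]. As gcd(2,3) = 1, [L:Q] is divisible by 6. Conversely L is generated over Q by √241 and ∛758, so [L:Q] ≤ 2·3 = 6. Therefore [Q(√241, ∛758) : Q] = 6.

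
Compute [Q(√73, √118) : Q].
[Q(√73, √118) : Q] = 4

[Q(√73):Q] = 2 (min poly x^2 - 73, irreducible since 73 is squarefree > 1). For the top step, suppose √118 ∈ Q(√73), say √118 = c + d√73 with c, d ∈ Q. Squaring: 118 = c^2 + 73d^2 + 2cd√73. Since √73 ∉ Q this forces 2cd = 0. If d = 0 then √118 = c ∈ Q, contradicting 118 squarefree > 1. If c = 0 then 118 = 73d^2, so 73·118 = (73d)^2 is a perfect square in Q — but 73·118 = 8614 is not a perfect square (since 73 and 118 are distinct squarefree integers). Contradiction. Hence √118 ∉ Q(√73), so x^2 - 118 stays irreducible over Q(√73) and [Q(√73, √118) : Q(√73)] = 2. By the tower law, [Q(√73, √118) : Q] = 2 · 2 = 4.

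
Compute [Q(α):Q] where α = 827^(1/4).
[Q(α):Q] = 4

α is a root of x^4 - 827. By Eisenstein's criterion at the prime p = 827 (which divides the constant term 827 but p^2 = 683929 does not, since 827 is squarefree), x^4 - 827 is irreducible over Q. Hence [Q(α):Q] = 4.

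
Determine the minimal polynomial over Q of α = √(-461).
m_α(x) = x^2 + 461

α satisfies α^2 + 461 = 0, so x^2 + 461 annihilates α. Since d = -461 is squarefree and ≠ 1, it is not a perfect square in Q, so x^2 + 461 has no rational root and is therefore irreducible over Q (a degree-2 polynomial over a field is irreducible iff it has no root). Hence m_α(x) = x^2 + 461.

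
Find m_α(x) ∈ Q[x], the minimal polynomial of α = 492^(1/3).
m_α(x) = x^3 - 492

α satisfies α^3 = 492, so x^3 - 492 annihilates α. By the rational root test, a rational root p/q (in lowest terms) of x^3 - 492 would satisfy p^3 = 492 q^3, forcing q = 1 and p^3 = 492; but 492 is not a perfect cube, contradiction. A monic cubic over Q with no rational root is irreducible (any nontrivial factorization would include a linear factor). Hence x^3 - 492 is the minimal polynomial of α, and in particular [Q(α):Q] = 3.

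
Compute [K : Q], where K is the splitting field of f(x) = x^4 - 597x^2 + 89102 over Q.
[K : Q] = 4

Solving the quadratic in x^2: x^2 = (597 ± √(597^2 - 4·89102))/2 = (597 ± √1)/2 = (597 ± 1)/2, giving x^2 = 299 or x^2 = 298. So f(x) = (x^2 - 299)(x^2 - 298) and the roots of f are ±√299, ±√298. Hence the splitting field is K = Q(√299, √298). Since 299 and 298 are distinct squarefree integers > 1, their product 89102 is not a perfect square, so √298 ∉ Q(√299). By the tower law [K:Q] = [Q(√299,√298):Q(√299)] · [Q(√299):Q] = 2 · 2 = 4.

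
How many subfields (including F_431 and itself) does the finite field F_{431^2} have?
F_{431^2} has 2 subfields

The subfields of F_{p^n} are exactly the fields F_{p^d} for d | n (each is the fixed field of the unique index-d subgroup of Gal(F_{p^n}/F_p) ≅ Z/nZ). The divisors of n = 2 are {1, 2}, giving 2 subfields: F_{431^1}, F_{431^2}.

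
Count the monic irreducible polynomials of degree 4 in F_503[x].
There are 16003325268 monic irreducible polynomials of degree 4 over F_503

Each element of F_{503^4} that lies in no proper subfield is a root of exactly one monic irreducible of degree 4 over F_503, and each such polynomial has 4 distinct roots in F_{503^4}. By Möbius inversion the count is N_503(4) = (1/4) Σ_{d|4} μ(4/d) · 503^d = (1/4)(μ(4)·503^1 + μ(2)·503^2 + μ(1)·503^4) = 64013301072/4 = 16003325268.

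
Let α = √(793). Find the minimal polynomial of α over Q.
m_α(x) = x^2 - 793

α satisfies α^2 - 793 = 0, so x^2 - 793 annihilates α. Since d = 793 is squarefree and ≠ 1, it is not a perfect square in Q, so x^2 - 793 has no rational root and is therefore irreducible over Q (a degree-2 polynomial over a field is irreducible iff it has no root). Hence m_α(x) = x^2 - 793.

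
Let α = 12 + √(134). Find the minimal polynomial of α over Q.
m_α(x) = x^2 - 24x + 10

From α - 12 = √(134), squaring gives (α - 12)^2 = 134, i.e. α^2 - 24α + 144 = 134, so α^2 - 24α + 10 = 0. The discriminant of x^2 - 24x + 10 is (-24)^2 - 4·(10) = 576 - 40 = 536, and 4·(134) is not a perfect square in Q since 134 is squarefree and ≠ 1. Hence x^2 - 24x + 10 is irreducible over Q and is the minimal polynomial of α.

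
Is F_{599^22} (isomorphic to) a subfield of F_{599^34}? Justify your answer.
No: F_{599^22} is not a subfield of F_{599^34}

F_{p^m} embeds in F_{p^n} iff m | n. Here 22 ∤ 34 (since 34 = 1·22 + 12 with remainder 12 ≠ 0), so F_{599^22} is not a subfield of F_{599^34}. Equivalently: if it were, the tower law would give 22 = [F_{599^22}:F_599] dividing [F_{599^34}:F_599] = 34, contradiction.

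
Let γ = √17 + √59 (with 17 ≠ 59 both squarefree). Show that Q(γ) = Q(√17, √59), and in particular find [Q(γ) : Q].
[Q(γ) : Q] = 4 (equivalently, Q(γ) = Q(√17, √59))

Obviously Q(γ) ⊆ Q(√17, √59), and [Q(√17, √59):Q] = 4 (since 17, 59 are distinct squarefree integers > 1 with 1003 not a perfect square). To show equality we compute the minimal polynomial of γ. From γ = √17 + √59: γ^2 = 17 + 2√(1003) + 59 = 76 + 2√(1003), so γ^2 - 76 = 2√(1003); squaring, (γ^2 - 76)^2 = 4·1003, i.e. γ^4 - 152γ^2 + 5776 - 4012 = 0, i.e. γ^4 - 152γ^2 + 1764 = 0. So γ is a root of x^4 - 152x^2 + 1764. This polynomial is irreducible over Q: it has no rational root (each ±√17 ± √59 is irrational), and any factorization into two quadratics over Q would force √(1003) ∈ Q (pairing opposite roots) or √17, √59 ∈ Q (other pairings), all impossible. Hence [Q(γ):Q] = 4 = [Q(√17, √59):Q], so Q(γ) = Q(√17, √59).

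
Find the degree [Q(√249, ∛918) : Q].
[Q(√249, ∛918) : Q] = 6

Let L = Q(√249, ∛918). Since Q(√249) ⊂ L and [Q(√249):Q] = 2, the tower law gives 2 | [L:Q]. Likewise Q(∛918) ⊂ L with [Q(∛918):Q] = 3 (because 918 is not a perfect cube), so 3 | [L:Q]. As gcd(2,3) = 1, [L:Q] is divisible by 6. Conversely L is generated over Q by √249 and ∛918, so [L:Q] ≤ 2·3 = 6. Therefore [Q(√249, ∛918) : Q] = 6.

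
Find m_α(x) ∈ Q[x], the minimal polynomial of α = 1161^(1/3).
m_α(x) = x^3 - 1161

α satisfies α^3 = 1161, so x^3 - 1161 annihilates α. By the rational root test, a rational root p/q (in lowest terms) of x^3 - 1161 would satisfy p^3 = 1161 q^3, forcing q = 1 and p^3 = 1161; but 1161 is not a perfect cube, contradiction. A monic cubic over Q with no rational root is irreducible (any nontrivial factorization would include a linear factor). Hence x^3 - 1161 is the minimal polynomial of α, and in particular [Q(α):Q] = 3.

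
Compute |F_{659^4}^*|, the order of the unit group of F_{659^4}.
|F_{659^4}^*| = 188599986960

F_{659^4} has 659^4 = 188599986961 elements; its multiplicative group consists of all nonzero elements, so |F_{659^4}^*| = 188599986961 - 1 = 188599986960. (It is cyclic since any finite subgroup of the multiplicative group of a field is cyclic.)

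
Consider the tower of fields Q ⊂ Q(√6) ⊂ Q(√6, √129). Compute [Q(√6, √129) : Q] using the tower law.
[Q(√6, √129) : Q] = 4

[Q(√6):Q] = 2 (min poly x^2 - 6, irreducible since 6 is squarefree > 1). For the top step, suppose √129 ∈ Q(√6), say √129 = c + d√6 with c, d ∈ Q. Squaring: 129 = c^2 + 6d^2 + 2cd√6. Since √6 ∉ Q this forces 2cd = 0. If d = 0 then √129 = c ∈ Q, contradicting 129 squarefree > 1. If c = 0 then 129 = 6d^2, so 6·129 = (6d)^2 is a perfect square in Q — but 6·129 = 774 is not a perfect square (since 6 and 129 are distinct squarefree integers). Contradiction. Hence √129 ∉ Q(√6), so x^2 - 129 stays irreducible over Q(√6) and [Q(√6, √129) : Q(√6)] = 2. By the tower law, [Q(√6, √129) : Q] = 2 · 2 = 4.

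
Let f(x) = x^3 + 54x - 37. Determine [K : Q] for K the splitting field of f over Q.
[K : Q] = 6

By the rational root test, any rational root of the monic integer polynomial f(x) = x^3 + 54x - 37 must be an integer dividing the constant term -37, i.e. one of ±{1, 37}. Evaluating: f(1) = 18, f(-1) = -92, f(37) = 52614, f(-37) = -52688; none is 0, so f has no rational root and is therefore irreducible over Q (a cubic with no linear factor over a field is irreducible). For an irreducible cubic, the Galois group is A_3 or S_3 according as the discriminant disc(f) = -4a^3 - 27b^2 = -4·(54)^3 - 27·(-37)^2 = -666819 is or is not a square in Q. Here disc(f) = -666819 is not a perfect square in Q, so the Galois group of f over Q is not contained in A_3 and must be all of S_3. The splitting field has degree |S_3| = 6 over Q, so [K : Q] = 6.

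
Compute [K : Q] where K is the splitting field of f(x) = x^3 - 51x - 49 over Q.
[K : Q] = 6

By the rational root test, any rational root of the monic integer polynomial f(x) = x^3 - 51x - 49 must be an integer dividing the constant term -49, i.e. one of ±{1, 7, 49}. Evaluating: f(1) = -99, f(-1) = 1, f(7) = -63, f(-7) = -35, f(49) = 115101, f(-49) = -115199; none is 0, so f has no rational root and is therefore irreducible over Q (a cubic with no linear factor over a field is irreducible). For an irreducible cubic, the Galois group is A_3 or S_3 according as the discriminant disc(f) = -4a^3 - 27b^2 = -4·(-51)^3 - 27·(-49)^2 = 465777 is or is not a square in Q. Here disc(f) = 465777 is not a perfect square in Q, so the Galois group of f over Q is not contained in A_3 and must be all of S_3. The splitting field has degree |S_3| = 6 over Q, so [K : Q] = 6.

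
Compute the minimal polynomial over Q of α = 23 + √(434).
m_α(x) = x^2 - 46x + 95

From α - 23 = √(434), squaring gives (α - 23)^2 = 434, i.e. α^2 - 46α + 529 = 434, so α^2 - 46α + 95 = 0. The discriminant of x^2 - 46x + 95 is (-46)^2 - 4·(95) = 2116 - 380 = 1736, and 4·(434) is not a perfect square in Q since 434 is squarefree and ≠ 1. Hence x^2 - 46x + 95 is irreducible over Q and is the minimal polynomial of α.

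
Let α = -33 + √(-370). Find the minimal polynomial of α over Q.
m_α(x) = x^2 + 66x + 1459

From α + 33 = √(-370), squaring gives (α + 33)^2 = -370, i.e. α^2 + 66α + 1089 = -370, so α^2 + 66α + 1459 = 0. The discriminant of x^2 + 66x + 1459 is (66)^2 - 4·(1459) = 4356 - 5836 = -1480, and 4·(-370) is not a perfect square in Q since -370 is squarefree and ≠ 1. Hence x^2 + 66x + 1459 is irreducible over Q and is the minimal polynomial of α.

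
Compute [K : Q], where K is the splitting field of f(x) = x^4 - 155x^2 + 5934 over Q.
[K : Q] = 4

Solving the quadratic in x^2: x^2 = (155 ± √(155^2 - 4·5934))/2 = (155 ± √289)/2 = (155 ± 17)/2, giving x^2 = 69 or x^2 = 86. So f(x) = (x^2 - 69)(x^2 - 86) and the roots of f are ±√69, ±√86. Hence the splitting field is K = Q(√69, √86). Since 69 and 86 are distinct squarefree integers > 1, their product 5934 is not a perfect square, so √86 ∉ Q(√69). By the tower law [K:Q] = [Q(√69,√86):Q(√69)] · [Q(√69):Q] = 2 · 2 = 4.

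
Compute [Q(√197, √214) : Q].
[Q(√197, √214) : Q] = 4

[Q(√197):Q] = 2 (min poly x^2 - 197, irreducible since 197 is squarefree > 1). For the top step, suppose √214 ∈ Q(√197), say √214 = c + d√197 with c, d ∈ Q. Squaring: 214 = c^2 + 197d^2 + 2cd√197. Since √197 ∉ Q this forces 2cd = 0. If d = 0 then √214 = c ∈ Q, contradicting 214 squarefree > 1. If c = 0 then 214 = 197d^2, so 197·214 = (197d)^2 is a perfect square in Q — but 197·214 = 42158 is not a perfect square (since 197 and 214 are distinct squarefree integers). Contradiction. Hence √214 ∉ Q(√197), so x^2 - 214 stays irreducible over Q(√197) and [Q(√197, √214) : Q(√197)] = 2. By the tower law, [Q(√197, √214) : Q] = 2 · 2 = 4.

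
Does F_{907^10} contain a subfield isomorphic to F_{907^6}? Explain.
No: F_{907^6} is not a subfield of F_{907^10}

F_{p^m} embeds in F_{p^n} iff m | n. Here 6 ∤ 10 (since 10 = 1·6 + 4 with remainder 4 ≠ 0), so F_{907^6} is not a subfield of F_{907^10}. Equivalently: if it were, the tower law would give 6 = [F_{907^6}:F_907] dividing [F_{907^10}:F_907] = 10, contradiction.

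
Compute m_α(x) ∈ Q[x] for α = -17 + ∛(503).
m_α(x) = x^3 + 51x^2 + 867x + 4410

Set β = α + 17 = ∛(503), so β^3 = 503. Then (α + 17)^3 - 503 = 0, i.e. α is a root of g(x) = (x + 17)^3 - 503 = x^3 + 51x^2 + 867x + 4410. Since g(x) = h(x + 17) where h(x) = x^3 - 503, and h is irreducible over Q (because 503 is not a perfect cube, so h has no rational root, and a monic cubic with no rational root is irreducible), g is also irreducible (irreducibility is preserved under the substitution x → x + 17). Hence m_α(x) = x^3 + 51x^2 + 867x + 4410.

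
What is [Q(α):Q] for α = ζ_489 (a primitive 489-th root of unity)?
[Q(α):Q] = 324

The minimal polynomial of ζ_489 over Q is the 489-th cyclotomic polynomial Φ_489(x), which is irreducible over Q and has degree φ(489) = 324. Hence [Q(α):Q] = φ(489) = 324.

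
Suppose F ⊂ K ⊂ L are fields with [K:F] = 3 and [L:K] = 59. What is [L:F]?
[L:F] = 177

The tower law says that for any tower of field extensions F ⊂ K ⊂ L with finite degrees, [L:F] = [L:K] · [K:F]. Here this gives [L:F] = 59 · 3 = 177.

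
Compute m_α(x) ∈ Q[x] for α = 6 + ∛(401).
m_α(x) = x^3 - 18x^2 + 108x - 617

Set β = α - 6 = ∛(401), so β^3 = 401. Then (α - 6)^3 - 401 = 0, i.e. α is a root of g(x) = (x - 6)^3 - 401 = x^3 - 18x^2 + 108x - 617. Since g(x) = h(x - 6) where h(x) = x^3 - 401, and h is irreducible over Q (because 401 is not a perfect cube, so h has no rational root, and a monic cubic with no rational root is irreducible), g is also irreducible (irreducibility is preserved under the substitution x → x - 6). Hence m_α(x) = x^3 - 18x^2 + 108x - 617.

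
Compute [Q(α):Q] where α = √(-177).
[Q(α):Q] = 2

[Q(α):Q] equals the degree of the minimal polynomial of α. Here α^2 = -177 and x^2 + 177 is irreducible (d = -177 is squarefree, ≠ 1, hence not a square), so deg(m_α) = 2. Thus [Q(α):Q] = 2.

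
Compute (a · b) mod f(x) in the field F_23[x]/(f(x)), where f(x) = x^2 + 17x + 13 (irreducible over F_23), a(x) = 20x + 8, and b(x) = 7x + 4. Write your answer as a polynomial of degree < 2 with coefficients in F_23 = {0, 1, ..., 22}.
a · b ≡ 10x + 6 (mod f(x))

Multiply in F_23[x]: a(x)·b(x) = (20x + 8)·(7x + 4) = 2x^2 + 21x + 9. This has degree ≥ 2, so divide by f(x) over F_23: 2x^2 + 21x + 9 = (2)·(x^2 + 17x + 13) + (10x + 6). Hence a·b ≡ 10x + 6 (mod f). (F_23[x]/(f) is a field with 23^2 = 529 elements since f is irreducible of degree 2.)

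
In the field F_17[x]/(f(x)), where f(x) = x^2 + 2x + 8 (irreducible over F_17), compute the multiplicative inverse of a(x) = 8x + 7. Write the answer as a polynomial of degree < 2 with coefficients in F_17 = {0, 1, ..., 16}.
a(x)^(-1) ≡ 11x + 6 (mod f(x))

Since f is irreducible over F_17, F_17[x]/(f) is a field and a(x) ≠ 0 has an inverse. Apply the extended Euclidean algorithm to f(x) and a(x) in F_17[x]: f(x) = (15x + 2)·a(x) + (11). The last nonzero remainder is the constant 11 = gcd(f, a) in F_17. Back-substituting through the division chain expresses 11 = s(x)·a(x) + t(x)·f(x) with s(x) ≡ 2x + 15 (mod f), so (2x + 15)·a(x) ≡ 11 (mod f). Multiplying by 11^(-1) ≡ 14 in F_17 gives a(x)^(-1) ≡ 14·(2x + 15) ≡ 11x + 6 (mod f). Check: (8x + 7)·(11x + 6) = 3x^2 + 6x + 8 ≡ 1 (mod x^2 + 2x + 8).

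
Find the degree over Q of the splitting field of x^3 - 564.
[K : Q] = 6

The roots of x^3 - 564 are ∛564, ω∛564, ω^2∛564 where ω = e^(2πi/3) is a primitive cube root of unity, so K = Q(∛564, ω). Now [Q(∛564):Q] = 3 (since 564 is not a perfect cube, x^3 - 564 is irreducible) and [Q(ω):Q] = 2. Both 2 and 3 divide [K:Q], and [K:Q] ≤ 3·2 = 6, so [K:Q] = 6. (Equivalently: Q(∛564) ⊂ R but ω ∉ R, so [K : Q(∛564)] = 2.)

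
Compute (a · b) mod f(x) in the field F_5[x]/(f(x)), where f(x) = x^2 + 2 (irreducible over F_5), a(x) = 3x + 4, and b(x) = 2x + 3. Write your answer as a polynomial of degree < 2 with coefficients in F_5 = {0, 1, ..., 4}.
a · b ≡ 2x (mod f(x))

Multiply in F_5[x]: a(x)·b(x) = (3x + 4)·(2x + 3) = x^2 + 2x + 2. This has degree ≥ 2, so divide by f(x) over F_5: x^2 + 2x + 2 = (1)·(x^2 + 2) + (2x). Hence a·b ≡ 2x (mod f). (F_5[x]/(f) is a field with 5^2 = 25 elements since f is irreducible of degree 2.)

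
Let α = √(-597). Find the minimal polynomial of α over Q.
m_α(x) = x^2 + 597

α satisfies α^2 + 597 = 0, so x^2 + 597 annihilates α. Since d = -597 is squarefree and ≠ 1, it is not a perfect square in Q, so x^2 + 597 has no rational root and is therefore irreducible over Q (a degree-2 polynomial over a field is irreducible iff it has no root). Hence m_α(x) = x^2 + 597.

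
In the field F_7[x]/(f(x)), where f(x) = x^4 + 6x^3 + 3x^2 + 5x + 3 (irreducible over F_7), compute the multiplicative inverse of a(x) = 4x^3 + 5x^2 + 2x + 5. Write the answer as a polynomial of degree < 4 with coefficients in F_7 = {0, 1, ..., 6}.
a(x)^(-1) ≡ 3x^2 + x + 2 (mod f(x))

Since f is irreducible over F_7, F_7[x]/(f) is a field and a(x) ≠ 0 has an inverse. Apply the extended Euclidean algorithm to f(x) and a(x) in F_7[x]: f(x) = (2x + 6)·a(x) + (4x^2 + 4x + 1);  a(x) = (x + 2)·(4x^2 + 4x + 1) + (3). The last nonzero remainder is the constant 3 = gcd(f, a) in F_7. Back-substituting through the division chain expresses 3 = s(x)·a(x) + t(x)·f(x) with s(x) ≡ 2x^2 + 3x + 6 (mod f), so (2x^2 + 3x + 6)·a(x) ≡ 3 (mod f). Multiplying by 3^(-1) ≡ 5 in F_7 gives a(x)^(-1) ≡ 5·(2x^2 + 3x + 6) ≡ 3x^2 + x + 2 (mod f). Check: (4x^3 + 5x^2 + 2x + 5)·(3x^2 + x + 2) = 5x^5 + 5x^4 + 5x^3 + 6x^2 + 2x + 3 ≡ 1 (mod x^4 + 6x^3 + 3x^2 + 5x + 3).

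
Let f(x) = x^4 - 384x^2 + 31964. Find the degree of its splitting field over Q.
[K : Q] = 4

Solving the quadratic in x^2: x^2 = (384 ± √(384^2 - 4·31964))/2 = (384 ± √19600)/2 = (384 ± 140)/2, giving x^2 = 262 or x^2 = 122. So f(x) = (x^2 - 262)(x^2 - 122) and the roots of f are ±√262, ±√122. Hence the splitting field is K = Q(√262, √122). Since 262 and 122 are distinct squarefree integers > 1, their product 31964 is not a perfect square, so √122 ∉ Q(√262). By the tower law [K:Q] = [Q(√262,√122):Q(√262)] · [Q(√262):Q] = 2 · 2 = 4.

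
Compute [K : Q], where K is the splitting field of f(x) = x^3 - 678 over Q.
[K : Q] = 6

The roots of x^3 - 678 are ∛678, ω∛678, ω^2∛678 where ω = e^(2πi/3) is a primitive cube root of unity, so K = Q(∛678, ω). Now [Q(∛678):Q] = 3 (since 678 is not a perfect cube, x^3 - 678 is irreducible) and [Q(ω):Q] = 2. Both 2 and 3 divide [K:Q], and [K:Q] ≤ 3·2 = 6, so [K:Q] = 6. (Equivalently: Q(∛678) ⊂ R but ω ∉ R, so [K : Q(∛678)] = 2.)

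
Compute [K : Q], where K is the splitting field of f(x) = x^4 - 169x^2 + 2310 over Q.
[K : Q] = 4

Solving the quadratic in x^2: x^2 = (169 ± √(169^2 - 4·2310))/2 = (169 ± √19321)/2 = (169 ± 139)/2, giving x^2 = 154 or x^2 = 15. So f(x) = (x^2 - 154)(x^2 - 15) and the roots of f are ±√154, ±√15. Hence the splitting field is K = Q(√154, √15). Since 154 and 15 are distinct squarefree integers > 1, their product 2310 is not a perfect square, so √15 ∉ Q(√154). By the tower law [K:Q] = [Q(√154,√15):Q(√154)] · [Q(√154):Q] = 2 · 2 = 4.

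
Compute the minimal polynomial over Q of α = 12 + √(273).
m_α(x) = x^2 - 24x - 129

From α - 12 = √(273), squaring gives (α - 12)^2 = 273, i.e. α^2 - 24α + 144 = 273, so α^2 - 24α - 129 = 0. The discriminant of x^2 - 24x - 129 is (-24)^2 - 4·(-129) = 576 + 516 = 1092, and 4·(273) is not a perfect square in Q since 273 is squarefree and ≠ 1. Hence x^2 - 24x - 129 is irreducible over Q and is the minimal polynomial of α.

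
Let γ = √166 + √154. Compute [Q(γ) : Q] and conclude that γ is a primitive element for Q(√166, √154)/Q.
[Q(γ) : Q] = 4 (equivalently, Q(γ) = Q(√166, √154))

Obviously Q(γ) ⊆ Q(√166, √154), and [Q(√166, √154):Q] = 4 (since 166, 154 are distinct squarefree integers > 1 with 25564 not a perfect square). To show equality we compute the minimal polynomial of γ. From γ = √166 + √154: γ^2 = 166 + 2√(25564) + 154 = 320 + 2√(25564), so γ^2 - 320 = 2√(25564); squaring, (γ^2 - 320)^2 = 4·25564, i.e. γ^4 - 640γ^2 + 102400 - 102256 = 0, i.e. γ^4 - 640γ^2 + 144 = 0. So γ is a root of x^4 - 640x^2 + 144. This polynomial is irreducible over Q: it has no rational root (each ±√166 ± √154 is irrational), and any factorization into two quadratics over Q would force √(25564) ∈ Q (pairing opposite roots) or √166, √154 ∈ Q (other pairings), all impossible. Hence [Q(γ):Q] = 4 = [Q(√166, √154):Q], so Q(γ) = Q(√166, √154).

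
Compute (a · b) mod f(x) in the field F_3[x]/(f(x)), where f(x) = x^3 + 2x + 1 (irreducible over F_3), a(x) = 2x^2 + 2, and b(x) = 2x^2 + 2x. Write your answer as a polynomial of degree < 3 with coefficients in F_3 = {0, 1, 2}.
a · b ≡ 2x^2 + x + 2 (mod f(x))

Multiply in F_3[x]: a(x)·b(x) = (2x^2 + 2)·(2x^2 + 2x) = x^4 + x^3 + x^2 + x. This has degree ≥ 3, so divide by f(x) over F_3: x^4 + x^3 + x^2 + x = (x + 1)·(x^3 + 2x + 1) + (2x^2 + x + 2). Hence a·b ≡ 2x^2 + x + 2 (mod f). (F_3[x]/(f) is a field with 3^3 = 27 elements since f is irreducible of degree 3.)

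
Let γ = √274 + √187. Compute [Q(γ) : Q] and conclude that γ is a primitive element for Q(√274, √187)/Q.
[Q(γ) : Q] = 4 (equivalently, Q(γ) = Q(√274, √187))

Obviously Q(γ) ⊆ Q(√274, √187), and [Q(√274, √187):Q] = 4 (since 274, 187 are distinct squarefree integers > 1 with 51238 not a perfect square). To show equality we compute the minimal polynomial of γ. From γ = √274 + √187: γ^2 = 274 + 2√(51238) + 187 = 461 + 2√(51238), so γ^2 - 461 = 2√(51238); squaring, (γ^2 - 461)^2 = 4·51238, i.e. γ^4 - 922γ^2 + 212521 - 204952 = 0, i.e. γ^4 - 922γ^2 + 7569 = 0. So γ is a root of x^4 - 922x^2 + 7569. This polynomial is irreducible over Q: it has no rational root (each ±√274 ± √187 is irrational), and any factorization into two quadratics over Q would force √(51238) ∈ Q (pairing opposite roots) or √274, √187 ∈ Q (other pairings), all impossible. Hence [Q(γ):Q] = 4 = [Q(√274, √187):Q], so Q(γ) = Q(√274, √187).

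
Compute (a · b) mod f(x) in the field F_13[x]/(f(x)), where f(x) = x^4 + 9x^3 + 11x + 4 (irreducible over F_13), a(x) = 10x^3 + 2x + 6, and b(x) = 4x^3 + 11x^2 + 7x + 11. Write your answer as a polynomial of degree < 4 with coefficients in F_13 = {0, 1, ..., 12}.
a · b ≡ 6x^3 + 5x^2 + 10 (mod f(x))

Multiply in F_13[x]: a(x)·b(x) = (10x^3 + 2x + 6)·(4x^3 + 11x^2 + 7x + 11) = x^6 + 6x^5 + 2x^2 + 12x + 1. This has degree ≥ 4, so divide by f(x) over F_13: x^6 + 6x^5 + 2x^2 + 12x + 1 = (x^2 + 10x + 1)·(x^4 + 9x^3 + 11x + 4) + (6x^3 + 5x^2 + 10). Hence a·b ≡ 6x^3 + 5x^2 + 10 (mod f). (F_13[x]/(f) is a field with 13^4 = 28561 elements since f is irreducible of degree 4.)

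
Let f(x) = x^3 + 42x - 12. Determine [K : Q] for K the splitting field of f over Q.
[K : Q] = 6

By the rational root test, any rational root of the monic integer polynomial f(x) = x^3 + 42x - 12 must be an integer dividing the constant term -12, i.e. one of ±{1, 2, 3, 4, 6, 12}. Evaluating: f(1) = 31, f(-1) = -55, f(2) = 80, f(-2) = -104, f(3) = 141, f(-3) = -165, f(4) = 220, f(-4) = -244, f(6) = 456, f(-6) = -480, f(12) = 2220, f(-12) = -2244; none is 0, so f has no rational root and is therefore irreducible over Q (a cubic with no linear factor over a field is irreducible). For an irreducible cubic, the Galois group is A_3 or S_3 according as the discriminant disc(f) = -4a^3 - 27b^2 = -4·(42)^3 - 27·(-12)^2 = -300240 is or is not a square in Q. Here disc(f) = -300240 is not a perfect square in Q, so the Galois group of f over Q is not contained in A_3 and must be all of S_3. The splitting field has degree |S_3| = 6 over Q, so [K : Q] = 6.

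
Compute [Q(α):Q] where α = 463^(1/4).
[Q(α):Q] = 4

α is a root of x^4 - 463. By Eisenstein's criterion at the prime p = 463 (which divides the constant term 463 but p^2 = 214369 does not, since 463 is squarefree), x^4 - 463 is irreducible over Q. Hence [Q(α):Q] = 4.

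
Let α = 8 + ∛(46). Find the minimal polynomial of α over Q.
m_α(x) = x^3 - 24x^2 + 192x - 558

Set β = α - 8 = ∛(46), so β^3 = 46. Then (α - 8)^3 - 46 = 0, i.e. α is a root of g(x) = (x - 8)^3 - 46 = x^3 - 24x^2 + 192x - 558. Since g(x) = h(x - 8) where h(x) = x^3 - 46, and h is irreducible over Q (because 46 is not a perfect cube, so h has no rational root, and a monic cubic with no rational root is irreducible), g is also irreducible (irreducibility is preserved under the substitution x → x - 8). Hence m_α(x) = x^3 - 24x^2 + 192x - 558.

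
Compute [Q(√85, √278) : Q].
[Q(√85, √278) : Q] = 4

[Q(√85):Q] = 2 (min poly x^2 - 85, irreducible since 85 is squarefree > 1). For the top step, suppose √278 ∈ Q(√85), say √278 = c + d√85 with c, d ∈ Q. Squaring: 278 = c^2 + 85d^2 + 2cd√85. Since √85 ∉ Q this forces 2cd = 0. If d = 0 then √278 = c ∈ Q, contradicting 278 squarefree > 1. If c = 0 then 278 = 85d^2, so 85·278 = (85d)^2 is a perfect square in Q — but 85·278 = 23630 is not a perfect square (since 85 and 278 are distinct squarefree integers). Contradiction. Hence √278 ∉ Q(√85), so x^2 - 278 stays irreducible over Q(√85) and [Q(√85, √278) : Q(√85)] = 2. By the tower law, [Q(√85, √278) : Q] = 2 · 2 = 4.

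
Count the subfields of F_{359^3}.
F_{359^3} has 2 subfields

The subfields of F_{p^n} are exactly the fields F_{p^d} for d | n (each is the fixed field of the unique index-d subgroup of Gal(F_{p^n}/F_p) ≅ Z/nZ). The divisors of n = 3 are {1, 3}, giving 2 subfields: F_{359^1}, F_{359^3}.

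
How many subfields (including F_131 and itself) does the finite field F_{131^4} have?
F_{131^4} has 3 subfields

The subfields of F_{p^n} are exactly the fields F_{p^d} for d | n (each is the fixed field of the unique index-d subgroup of Gal(F_{p^n}/F_p) ≅ Z/nZ). The divisors of n = 4 are {1, 2, 4}, giving 3 subfields: F_{131^1}, F_{131^2}, F_{131^4}.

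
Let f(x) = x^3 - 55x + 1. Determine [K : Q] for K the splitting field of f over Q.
[K : Q] = 6

By the rational root test, any rational root of the monic integer polynomial f(x) = x^3 - 55x + 1 must be an integer dividing the constant term 1, i.e. one of ±{1}. Evaluating: f(1) = -53, f(-1) = 55; none is 0, so f has no rational root and is therefore irreducible over Q (a cubic with no linear factor over a field is irreducible). For an irreducible cubic, the Galois group is A_3 or S_3 according as the discriminant disc(f) = -4a^3 - 27b^2 = -4·(-55)^3 - 27·(1)^2 = 665473 is or is not a square in Q. Here disc(f) = 665473 is not a perfect square in Q, so the Galois group of f over Q is not contained in A_3 and must be all of S_3. The splitting field has degree |S_3| = 6 over Q, so [K : Q] = 6.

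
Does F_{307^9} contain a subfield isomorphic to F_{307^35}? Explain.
No: F_{307^35} is not a subfield of F_{307^9}

F_{p^m} embeds in F_{p^n} iff m | n. Here 35 ∤ 9 (since 9 = 0·35 + 9 with remainder 9 ≠ 0), so F_{307^35} is not a subfield of F_{307^9}. Equivalently: if it were, the tower law would give 35 = [F_{307^35}:F_307] dividing [F_{307^9}:F_307] = 9, contradiction.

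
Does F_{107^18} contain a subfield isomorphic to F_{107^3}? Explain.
Yes: F_{107^3} is a subfield of F_{107^18}

F_{p^m} embeds in F_{p^n} iff m | n (since F_{p^n} is the splitting field of x^(p^n) - x, and F_{p^m} ⊂ F_{p^n} forces p^n to be a power of p^m, i.e. m | n; conversely if m | n then every root of x^(p^m) - x is a root of x^(p^n) - x). Here 3 | 18 (since 18 = 6·3), so F_{107^3} is a subfield of F_{107^18}, and [F_{107^18} : F_{107^3}] = 18/3 = 6.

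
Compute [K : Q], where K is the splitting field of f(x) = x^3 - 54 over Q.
[K : Q] = 6

The roots of x^3 - 54 are ∛54, ω∛54, ω^2∛54 where ω = e^(2πi/3) is a primitive cube root of unity, so K = Q(∛54, ω). Now [Q(∛54):Q] = 3 (since 54 is not a perfect cube, x^3 - 54 is irreducible) and [Q(ω):Q] = 2. Both 2 and 3 divide [K:Q], and [K:Q] ≤ 3·2 = 6, so [K:Q] = 6. (Equivalently: Q(∛54) ⊂ R but ω ∉ R, so [K : Q(∛54)] = 2.)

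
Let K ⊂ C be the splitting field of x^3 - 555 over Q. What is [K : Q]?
[K : Q] = 6

The roots of x^3 - 555 are ∛555, ω∛555, ω^2∛555 where ω = e^(2πi/3) is a primitive cube root of unity, so K = Q(∛555, ω). Now [Q(∛555):Q] = 3 (since 555 is not a perfect cube, x^3 - 555 is irreducible) and [Q(ω):Q] = 2. Both 2 and 3 divide [K:Q], and [K:Q] ≤ 3·2 = 6, so [K:Q] = 6. (Equivalently: Q(∛555) ⊂ R but ω ∉ R, so [K : Q(∛555)] = 2.)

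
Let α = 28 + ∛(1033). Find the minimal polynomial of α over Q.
m_α(x) = x^3 - 84x^2 + 2352x - 22985

Set β = α - 28 = ∛(1033), so β^3 = 1033. Then (α - 28)^3 - 1033 = 0, i.e. α is a root of g(x) = (x - 28)^3 - 1033 = x^3 - 84x^2 + 2352x - 22985. Since g(x) = h(x - 28) where h(x) = x^3 - 1033, and h is irreducible over Q (because 1033 is not a perfect cube, so h has no rational root, and a monic cubic with no rational root is irreducible), g is also irreducible (irreducibility is preserved under the substitution x → x - 28). Hence m_α(x) = x^3 - 84x^2 + 2352x - 22985.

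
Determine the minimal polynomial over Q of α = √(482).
m_α(x) = x^2 - 482

α satisfies α^2 - 482 = 0, so x^2 - 482 annihilates α. Since d = 482 is squarefree and ≠ 1, it is not a perfect square in Q, so x^2 - 482 has no rational root and is therefore irreducible over Q (a degree-2 polynomial over a field is irreducible iff it has no root). Hence m_α(x) = x^2 - 482.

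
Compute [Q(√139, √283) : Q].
[Q(√139, √283) : Q] = 4

[Q(√139):Q] = 2 (min poly x^2 - 139, irreducible since 139 is squarefree > 1). For the top step, suppose √283 ∈ Q(√139), say √283 = c + d√139 with c, d ∈ Q. Squaring: 283 = c^2 + 139d^2 + 2cd√139. Since √139 ∉ Q this forces 2cd = 0. If d = 0 then √283 = c ∈ Q, contradicting 283 squarefree > 1. If c = 0 then 283 = 139d^2, so 139·283 = (139d)^2 is a perfect square in Q — but 139·283 = 39337 is not a perfect square (since 139 and 283 are distinct squarefree integers). Contradiction. Hence √283 ∉ Q(√139), so x^2 - 283 stays irreducible over Q(√139) and [Q(√139, √283) : Q(√139)] = 2. By the tower law, [Q(√139, √283) : Q] = 2 · 2 = 4.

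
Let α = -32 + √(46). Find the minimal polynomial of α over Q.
m_α(x) = x^2 + 64x + 978

From α + 32 = √(46), squaring gives (α + 32)^2 = 46, i.e. α^2 + 64α + 1024 = 46, so α^2 + 64α + 978 = 0. The discriminant of x^2 + 64x + 978 is (64)^2 - 4·(978) = 4096 - 3912 = 184, and 4·(46) is not a perfect square in Q since 46 is squarefree and ≠ 1. Hence x^2 + 64x + 978 is irreducible over Q and is the minimal polynomial of α.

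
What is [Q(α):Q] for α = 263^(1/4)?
[Q(α):Q] = 4

α is a root of x^4 - 263. By Eisenstein's criterion at the prime p = 263 (which divides the constant term 263 but p^2 = 69169 does not, since 263 is squarefree), x^4 - 263 is irreducible over Q. Hence [Q(α):Q] = 4.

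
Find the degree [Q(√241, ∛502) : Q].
[Q(√241, ∛502) : Q] = 6

Let L = Q(√241, ∛502). Since Q(√241) ⊂ L and [Q(√241):Q] = 2, the tower law gives 2 | [L:Q]. Likewise Q(∛502) ⊂ L with [Q(∛502):Q] = 3 (because 502 is not a perfect cube), so 3 | [L:Q]. As gcd(2,3) = 1, [L:Q] is divisible by 6. Conversely L is generated over Q by √241 and ∛502, so [L:Q] ≤ 2·3 = 6. Therefore [Q(√241, ∛502) : Q] = 6.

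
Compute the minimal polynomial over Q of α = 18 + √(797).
m_α(x) = x^2 - 36x - 473

From α - 18 = √(797), squaring gives (α - 18)^2 = 797, i.e. α^2 - 36α + 324 = 797, so α^2 - 36α - 473 = 0. The discriminant of x^2 - 36x - 473 is (-36)^2 - 4·(-473) = 1296 + 1892 = 3188, and 4·(797) is not a perfect square in Q since 797 is squarefree and ≠ 1. Hence x^2 - 36x - 473 is irreducible over Q and is the minimal polynomial of α.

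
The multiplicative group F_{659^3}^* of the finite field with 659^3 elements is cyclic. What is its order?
|F_{659^3}^*| = 286191178

F_{659^3} has 659^3 = 286191179 elements; its multiplicative group consists of all nonzero elements, so |F_{659^3}^*| = 286191179 - 1 = 286191178. (It is cyclic since any finite subgroup of the multiplicative group of a field is cyclic.)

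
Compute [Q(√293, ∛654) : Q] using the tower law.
[Q(√293, ∛654) : Q] = 6

Let L = Q(√293, ∛654). Since Q(√293) ⊂ L and [Q(√293):Q] = 2, the tower law gives 2 | [L:Q]. Likewise Q(∛654) ⊂ L with [Q(∛654):Q] = 3 (because 654 is not a perfect cube), so 3 | [L:Q]. As gcd(2,3) = 1, [L:Q] is divisible by 6. Conversely L is generated over Q by √293 and ∛654, so [L:Q] ≤ 2·3 = 6. Therefore [Q(√293, ∛654) : Q] = 6.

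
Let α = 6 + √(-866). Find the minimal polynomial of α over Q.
m_α(x) = x^2 - 12x + 902

From α - 6 = √(-866), squaring gives (α - 6)^2 = -866, i.e. α^2 - 12α + 36 = -866, so α^2 - 12α + 902 = 0. The discriminant of x^2 - 12x + 902 is (-12)^2 - 4·(902) = 144 - 3608 = -3464, and 4·(-866) is not a perfect square in Q since -866 is squarefree and ≠ 1. Hence x^2 - 12x + 902 is irreducible over Q and is the minimal polynomial of α.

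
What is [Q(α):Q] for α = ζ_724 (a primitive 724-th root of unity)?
[Q(α):Q] = 360

The minimal polynomial of ζ_724 over Q is the 724-th cyclotomic polynomial Φ_724(x), which is irreducible over Q and has degree φ(724) = 360. Hence [Q(α):Q] = φ(724) = 360.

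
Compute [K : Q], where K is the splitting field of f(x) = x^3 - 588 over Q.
[K : Q] = 6

The roots of x^3 - 588 are ∛588, ω∛588, ω^2∛588 where ω = e^(2πi/3) is a primitive cube root of unity, so K = Q(∛588, ω). Now [Q(∛588):Q] = 3 (since 588 is not a perfect cube, x^3 - 588 is irreducible) and [Q(ω):Q] = 2. Both 2 and 3 divide [K:Q], and [K:Q] ≤ 3·2 = 6, so [K:Q] = 6. (Equivalently: Q(∛588) ⊂ R but ω ∉ R, so [K : Q(∛588)] = 2.)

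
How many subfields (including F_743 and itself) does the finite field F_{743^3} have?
F_{743^3} has 2 subfields

The subfields of F_{p^n} are exactly the fields F_{p^d} for d | n (each is the fixed field of the unique index-d subgroup of Gal(F_{p^n}/F_p) ≅ Z/nZ). The divisors of n = 3 are {1, 3}, giving 2 subfields: F_{743^1}, F_{743^3}.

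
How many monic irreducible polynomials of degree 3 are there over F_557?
There are 57602712 monic irreducible polynomials of degree 3 over F_557

Each element of F_{557^3} that lies in no proper subfield is a root of exactly one monic irreducible of degree 3 over F_557, and each such polynomial has 3 distinct roots in F_{557^3}. By Möbius inversion the count is N_557(3) = (1/3) Σ_{d|3} μ(3/d) · 557^d = (1/3)(μ(3)·557^1 + μ(1)·557^3) = 172808136/3 = 57602712.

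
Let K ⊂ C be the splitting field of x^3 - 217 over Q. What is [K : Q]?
[K : Q] = 6

The roots of x^3 - 217 are ∛217, ω∛217, ω^2∛217 where ω = e^(2πi/3) is a primitive cube root of unity, so K = Q(∛217, ω). Now [Q(∛217):Q] = 3 (since 217 is not a perfect cube, x^3 - 217 is irreducible) and [Q(ω):Q] = 2. Both 2 and 3 divide [K:Q], and [K:Q] ≤ 3·2 = 6, so [K:Q] = 6. (Equivalently: Q(∛217) ⊂ R but ω ∉ R, so [K : Q(∛217)] = 2.)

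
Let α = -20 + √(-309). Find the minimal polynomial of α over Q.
m_α(x) = x^2 + 40x + 709

From α + 20 = √(-309), squaring gives (α + 20)^2 = -309, i.e. α^2 + 40α + 400 = -309, so α^2 + 40α + 709 = 0. The discriminant of x^2 + 40x + 709 is (40)^2 - 4·(709) = 1600 - 2836 = -1236, and 4·(-309) is not a perfect square in Q since -309 is squarefree and ≠ 1. Hence x^2 + 40x + 709 is irreducible over Q and is the minimal polynomial of α.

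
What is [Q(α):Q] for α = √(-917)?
[Q(α):Q] = 2

[Q(α):Q] equals the degree of the minimal polynomial of α. Here α^2 = -917 and x^2 + 917 is irreducible (d = -917 is squarefree, ≠ 1, hence not a square), so deg(m_α) = 2. Thus [Q(α):Q] = 2.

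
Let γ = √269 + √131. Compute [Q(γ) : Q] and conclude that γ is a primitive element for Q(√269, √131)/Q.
[Q(γ) : Q] = 4 (equivalently, Q(γ) = Q(√269, √131))

Obviously Q(γ) ⊆ Q(√269, √131), and [Q(√269, √131):Q] = 4 (since 269, 131 are distinct squarefree integers > 1 with 35239 not a perfect square). To show equality we compute the minimal polynomial of γ. From γ = √269 + √131: γ^2 = 269 + 2√(35239) + 131 = 400 + 2√(35239), so γ^2 - 400 = 2√(35239); squaring, (γ^2 - 400)^2 = 4·35239, i.e. γ^4 - 800γ^2 + 160000 - 140956 = 0, i.e. γ^4 - 800γ^2 + 19044 = 0. So γ is a root of x^4 - 800x^2 + 19044. This polynomial is irreducible over Q: it has no rational root (each ±√269 ± √131 is irrational), and any factorization into two quadratics over Q would force √(35239) ∈ Q (pairing opposite roots) or √269, √131 ∈ Q (other pairings), all impossible. Hence [Q(γ):Q] = 4 = [Q(√269, √131):Q], so Q(γ) = Q(√269, √131).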